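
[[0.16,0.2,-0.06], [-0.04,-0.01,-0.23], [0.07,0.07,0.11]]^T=[[0.16, -0.04, 0.07], [0.2, -0.01, 0.07], [-0.06, -0.23, 0.11]]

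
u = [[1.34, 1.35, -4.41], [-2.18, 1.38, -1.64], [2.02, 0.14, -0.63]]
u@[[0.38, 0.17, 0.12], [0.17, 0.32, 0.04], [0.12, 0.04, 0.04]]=[[0.21, 0.48, 0.04], [-0.79, 0.01, -0.27], [0.72, 0.36, 0.22]]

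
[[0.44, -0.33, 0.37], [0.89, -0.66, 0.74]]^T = [[0.44, 0.89],[-0.33, -0.66],[0.37, 0.74]]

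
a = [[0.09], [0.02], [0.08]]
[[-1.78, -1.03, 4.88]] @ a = [[0.21]]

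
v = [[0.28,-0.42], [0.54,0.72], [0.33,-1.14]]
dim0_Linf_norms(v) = [0.54, 1.14]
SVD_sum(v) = [[0.03, -0.44], [-0.05, 0.68], [0.08, -1.16]] + [[0.25, 0.02],[0.59, 0.04],[0.25, 0.02]]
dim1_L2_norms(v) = [0.5, 0.9, 1.19]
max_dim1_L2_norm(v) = 1.19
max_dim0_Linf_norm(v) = 1.14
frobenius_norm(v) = 1.57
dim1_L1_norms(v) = [0.7, 1.26, 1.47]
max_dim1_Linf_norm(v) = 1.14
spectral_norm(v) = 1.41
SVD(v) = [[0.31,0.36], [-0.48,0.86], [0.82,0.37]] @ diag([1.414793354828119, 0.6867748999011214]) @ [[0.07, -1.0], [1.0, 0.07]]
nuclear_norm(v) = 2.10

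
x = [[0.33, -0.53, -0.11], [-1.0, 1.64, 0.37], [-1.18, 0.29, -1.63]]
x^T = [[0.33, -1.0, -1.18],[-0.53, 1.64, 0.29],[-0.11, 0.37, -1.63]]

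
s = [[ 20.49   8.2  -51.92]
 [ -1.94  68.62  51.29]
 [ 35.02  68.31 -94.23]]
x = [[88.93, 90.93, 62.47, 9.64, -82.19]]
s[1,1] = 68.62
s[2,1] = 68.31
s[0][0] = 20.49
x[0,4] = -82.19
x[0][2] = 62.47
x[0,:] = [88.93, 90.93, 62.47, 9.64, -82.19]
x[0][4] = -82.19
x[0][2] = 62.47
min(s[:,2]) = -94.23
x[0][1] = 90.93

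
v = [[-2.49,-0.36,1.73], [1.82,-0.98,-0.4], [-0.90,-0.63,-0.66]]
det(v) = -5.055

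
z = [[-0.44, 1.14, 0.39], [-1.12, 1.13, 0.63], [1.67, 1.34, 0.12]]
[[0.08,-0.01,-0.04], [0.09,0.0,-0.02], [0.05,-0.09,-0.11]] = z@[[-0.02, -0.04, -0.04],[0.06, -0.01, -0.03],[0.0, -0.05, -0.05]]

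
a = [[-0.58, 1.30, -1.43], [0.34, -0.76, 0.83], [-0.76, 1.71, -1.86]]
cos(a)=[[0.64, 0.81, -0.89], [0.21, 0.53, 0.52], [-0.47, 1.06, -0.16]]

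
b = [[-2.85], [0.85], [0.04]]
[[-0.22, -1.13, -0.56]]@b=[[-0.36]]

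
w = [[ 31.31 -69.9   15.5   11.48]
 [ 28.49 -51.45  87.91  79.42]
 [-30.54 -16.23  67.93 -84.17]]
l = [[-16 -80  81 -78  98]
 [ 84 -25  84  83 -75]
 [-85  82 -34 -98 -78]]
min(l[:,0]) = -85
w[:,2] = [15.5, 87.91, 67.93]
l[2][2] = -34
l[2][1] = 82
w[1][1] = -51.45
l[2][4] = -78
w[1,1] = -51.45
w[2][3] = -84.17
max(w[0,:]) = 31.31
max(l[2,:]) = 82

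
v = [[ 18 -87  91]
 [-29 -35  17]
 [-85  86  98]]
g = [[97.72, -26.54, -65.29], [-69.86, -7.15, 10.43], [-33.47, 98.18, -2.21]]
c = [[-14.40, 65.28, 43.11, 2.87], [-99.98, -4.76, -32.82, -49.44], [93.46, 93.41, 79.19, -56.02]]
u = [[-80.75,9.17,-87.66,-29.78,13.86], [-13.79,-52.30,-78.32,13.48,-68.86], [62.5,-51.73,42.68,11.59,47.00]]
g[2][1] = 98.18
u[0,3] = -29.78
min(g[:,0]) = -69.86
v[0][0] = 18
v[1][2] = 17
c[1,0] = -99.98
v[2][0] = -85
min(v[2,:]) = -85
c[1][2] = -32.82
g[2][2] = -2.21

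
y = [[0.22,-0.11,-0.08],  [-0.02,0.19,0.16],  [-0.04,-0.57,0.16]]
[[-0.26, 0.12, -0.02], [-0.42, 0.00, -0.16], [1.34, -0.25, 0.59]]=y@[[-2.42, 0.61, -0.56], [-2.25, 0.31, -0.98], [-0.26, -0.28, 0.08]]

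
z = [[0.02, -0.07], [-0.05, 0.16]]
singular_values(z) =[0.18, 0.0]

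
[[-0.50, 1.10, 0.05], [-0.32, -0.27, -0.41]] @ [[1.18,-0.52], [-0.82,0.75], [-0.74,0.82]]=[[-1.53, 1.13], [0.15, -0.37]]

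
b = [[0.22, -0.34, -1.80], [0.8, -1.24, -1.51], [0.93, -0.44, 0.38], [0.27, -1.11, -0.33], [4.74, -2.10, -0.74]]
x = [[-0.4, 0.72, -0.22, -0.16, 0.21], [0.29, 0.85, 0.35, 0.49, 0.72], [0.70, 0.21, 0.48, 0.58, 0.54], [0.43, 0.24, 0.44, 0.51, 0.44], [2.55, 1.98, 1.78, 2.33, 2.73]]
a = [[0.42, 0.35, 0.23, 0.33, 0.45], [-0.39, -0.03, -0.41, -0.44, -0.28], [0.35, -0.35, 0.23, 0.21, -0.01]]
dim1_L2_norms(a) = [0.81, 0.77, 0.58]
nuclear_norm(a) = 1.81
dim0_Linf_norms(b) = [4.74, 2.1, 1.8]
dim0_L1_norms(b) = [6.96, 5.23, 4.76]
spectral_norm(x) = 5.48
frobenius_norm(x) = 5.59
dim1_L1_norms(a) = [1.78, 1.55, 1.15]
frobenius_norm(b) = 6.16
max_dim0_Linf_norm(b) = 4.74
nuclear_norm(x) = 6.73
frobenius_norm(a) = 1.26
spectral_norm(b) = 5.63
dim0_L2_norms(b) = [4.91, 2.74, 2.51]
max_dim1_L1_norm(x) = 11.37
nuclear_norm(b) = 8.87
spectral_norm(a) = 1.13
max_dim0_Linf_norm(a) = 0.45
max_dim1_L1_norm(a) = 1.78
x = b @ a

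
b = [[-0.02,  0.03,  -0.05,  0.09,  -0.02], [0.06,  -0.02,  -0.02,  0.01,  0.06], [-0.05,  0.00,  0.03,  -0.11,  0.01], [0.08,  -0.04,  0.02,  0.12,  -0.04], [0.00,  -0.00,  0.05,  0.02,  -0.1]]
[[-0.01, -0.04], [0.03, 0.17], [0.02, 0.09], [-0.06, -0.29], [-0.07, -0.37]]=b @ [[0.01, 0.08], [0.03, 0.14], [-0.44, -2.36], [-0.25, -1.33], [0.41, 2.22]]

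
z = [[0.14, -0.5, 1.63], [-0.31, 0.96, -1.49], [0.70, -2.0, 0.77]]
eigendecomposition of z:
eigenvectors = [[-0.48, 0.94, -0.69], [0.57, 0.34, 0.35], [-0.67, 0.02, 0.63]]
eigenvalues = [2.98, -0.0, -1.11]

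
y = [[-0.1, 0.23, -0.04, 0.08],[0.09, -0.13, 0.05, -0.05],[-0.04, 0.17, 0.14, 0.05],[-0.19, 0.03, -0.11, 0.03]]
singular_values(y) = [0.38, 0.23, 0.09, 0.0]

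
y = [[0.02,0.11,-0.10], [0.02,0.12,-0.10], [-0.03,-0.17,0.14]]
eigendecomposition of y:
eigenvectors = [[-0.49, -0.94, 0.88], [-0.50, 0.29, 0.20], [0.71, 0.15, 0.43]]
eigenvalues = [0.28, 0.0, -0.0]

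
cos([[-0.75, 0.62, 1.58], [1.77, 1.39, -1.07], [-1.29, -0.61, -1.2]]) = [[0.9, 0.33, 1.82],[-0.78, -0.47, -1.26],[-0.8, 0.29, 0.65]]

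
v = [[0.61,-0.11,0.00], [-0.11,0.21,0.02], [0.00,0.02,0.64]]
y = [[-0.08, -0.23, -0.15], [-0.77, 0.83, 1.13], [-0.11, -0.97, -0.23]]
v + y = [[0.53,  -0.34,  -0.15], [-0.88,  1.04,  1.15], [-0.11,  -0.95,  0.41]]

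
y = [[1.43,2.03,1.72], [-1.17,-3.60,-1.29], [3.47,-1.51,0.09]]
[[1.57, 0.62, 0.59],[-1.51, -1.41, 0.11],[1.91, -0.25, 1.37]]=y @ [[0.60, 0.13, 0.26], [0.13, 0.45, -0.28], [0.26, -0.28, 0.46]]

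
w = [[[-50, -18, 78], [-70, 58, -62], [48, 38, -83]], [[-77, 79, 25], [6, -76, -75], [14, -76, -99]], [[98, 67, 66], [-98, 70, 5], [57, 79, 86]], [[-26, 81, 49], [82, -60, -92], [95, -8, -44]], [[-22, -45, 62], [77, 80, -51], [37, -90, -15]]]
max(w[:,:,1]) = 81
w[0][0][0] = -50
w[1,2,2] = -99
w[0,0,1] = -18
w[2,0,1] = 67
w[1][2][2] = -99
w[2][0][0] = 98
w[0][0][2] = 78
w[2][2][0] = 57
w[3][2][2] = -44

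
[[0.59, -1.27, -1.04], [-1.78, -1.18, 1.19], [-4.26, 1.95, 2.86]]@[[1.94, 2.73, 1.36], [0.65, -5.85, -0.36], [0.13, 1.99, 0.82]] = [[0.18, 6.97, 0.41], [-4.07, 4.41, -1.02], [-6.63, -17.35, -4.15]]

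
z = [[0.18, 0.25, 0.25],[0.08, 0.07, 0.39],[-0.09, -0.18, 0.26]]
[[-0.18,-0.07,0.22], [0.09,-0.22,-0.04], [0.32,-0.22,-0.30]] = z @ [[1.23, -0.15, -0.86], [-1.94, 0.43, 1.73], [0.33, -0.60, -0.24]]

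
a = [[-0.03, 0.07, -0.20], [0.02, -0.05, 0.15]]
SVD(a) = [[-0.80, 0.60], [0.6, 0.8]] @ diag([0.2668198575029537, 0.0026764981045174965]) @ [[0.13, -0.32, 0.94],  [-0.70, 0.64, 0.32]]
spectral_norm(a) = 0.27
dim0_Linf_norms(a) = [0.03, 0.07, 0.2]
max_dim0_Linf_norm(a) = 0.2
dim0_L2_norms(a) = [0.04, 0.09, 0.25]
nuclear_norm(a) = 0.27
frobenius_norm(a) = 0.27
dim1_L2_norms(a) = [0.21, 0.16]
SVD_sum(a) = [[-0.03, 0.07, -0.2], [0.02, -0.05, 0.15]] + [[-0.0,0.00,0.00], [-0.00,0.0,0.0]]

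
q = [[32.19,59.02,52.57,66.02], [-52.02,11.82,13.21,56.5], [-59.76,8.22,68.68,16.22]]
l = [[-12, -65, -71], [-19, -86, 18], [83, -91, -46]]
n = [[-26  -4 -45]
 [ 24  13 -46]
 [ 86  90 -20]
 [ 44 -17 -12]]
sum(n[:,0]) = 128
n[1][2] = -46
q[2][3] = 16.22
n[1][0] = 24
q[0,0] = 32.19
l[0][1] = -65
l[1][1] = -86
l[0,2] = -71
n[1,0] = 24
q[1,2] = 13.21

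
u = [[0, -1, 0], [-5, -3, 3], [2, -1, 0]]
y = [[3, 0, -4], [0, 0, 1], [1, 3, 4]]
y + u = [[3, -1, -4], [-5, -3, 4], [3, 2, 4]]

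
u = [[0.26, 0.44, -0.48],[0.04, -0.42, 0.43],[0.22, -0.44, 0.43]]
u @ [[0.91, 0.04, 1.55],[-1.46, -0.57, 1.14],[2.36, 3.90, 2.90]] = [[-1.54, -2.11, -0.49],[1.66, 1.92, 0.83],[1.86, 1.94, 1.09]]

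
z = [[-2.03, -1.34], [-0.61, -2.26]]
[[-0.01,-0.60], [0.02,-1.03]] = z @ [[0.01,-0.01], [-0.01,0.46]]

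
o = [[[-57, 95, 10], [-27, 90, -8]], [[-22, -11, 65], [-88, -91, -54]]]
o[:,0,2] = [10, 65]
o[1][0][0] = -22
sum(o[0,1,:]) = 55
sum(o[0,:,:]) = 103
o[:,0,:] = [[-57, 95, 10], [-22, -11, 65]]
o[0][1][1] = 90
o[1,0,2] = 65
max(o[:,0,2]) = 65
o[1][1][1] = -91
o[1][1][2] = -54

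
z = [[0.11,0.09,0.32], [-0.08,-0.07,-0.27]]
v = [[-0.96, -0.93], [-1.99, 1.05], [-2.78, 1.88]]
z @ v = [[-1.17, 0.59], [0.97, -0.51]]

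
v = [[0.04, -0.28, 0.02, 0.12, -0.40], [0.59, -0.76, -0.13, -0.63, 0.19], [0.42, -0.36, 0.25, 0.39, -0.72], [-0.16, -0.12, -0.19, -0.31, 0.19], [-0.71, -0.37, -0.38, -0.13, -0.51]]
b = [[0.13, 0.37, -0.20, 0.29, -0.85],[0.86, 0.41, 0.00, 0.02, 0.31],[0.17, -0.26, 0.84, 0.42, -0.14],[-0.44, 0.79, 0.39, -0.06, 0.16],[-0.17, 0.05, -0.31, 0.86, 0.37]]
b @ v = [[0.70, 0.03, 0.17, -0.27, 0.65], [0.05, -0.67, -0.16, -0.20, -0.42], [0.24, -0.15, 0.22, 0.40, -0.57], [0.51, -0.67, -0.06, -0.4, -0.05], [-0.51, -0.12, -0.39, -0.49, 0.28]]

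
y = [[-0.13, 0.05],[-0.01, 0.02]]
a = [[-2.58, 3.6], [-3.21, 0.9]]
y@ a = [[0.17, -0.42], [-0.04, -0.02]]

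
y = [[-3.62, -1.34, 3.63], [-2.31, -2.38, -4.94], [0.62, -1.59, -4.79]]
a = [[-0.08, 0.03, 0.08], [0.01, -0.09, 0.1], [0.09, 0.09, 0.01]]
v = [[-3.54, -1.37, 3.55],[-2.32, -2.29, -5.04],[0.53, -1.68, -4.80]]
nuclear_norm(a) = 0.37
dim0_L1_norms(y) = [6.55, 5.31, 13.36]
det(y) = 24.79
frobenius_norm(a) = 0.22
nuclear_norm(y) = 13.60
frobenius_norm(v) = 9.44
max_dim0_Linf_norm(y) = 4.94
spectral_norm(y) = 8.03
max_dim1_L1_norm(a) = 0.2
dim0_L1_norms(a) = [0.18, 0.21, 0.19]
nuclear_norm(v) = 13.64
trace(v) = -10.63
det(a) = 0.00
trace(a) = -0.16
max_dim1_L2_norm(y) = 5.95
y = v + a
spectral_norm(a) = 0.16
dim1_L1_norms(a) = [0.19, 0.2, 0.19]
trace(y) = -10.79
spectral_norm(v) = 8.06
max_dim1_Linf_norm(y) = 4.94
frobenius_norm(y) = 9.45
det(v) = 28.12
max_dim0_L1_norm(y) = 13.36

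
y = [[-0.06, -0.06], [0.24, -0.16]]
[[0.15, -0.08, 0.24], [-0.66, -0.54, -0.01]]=y@[[-2.65, -0.85, -1.62], [0.16, 2.1, -2.37]]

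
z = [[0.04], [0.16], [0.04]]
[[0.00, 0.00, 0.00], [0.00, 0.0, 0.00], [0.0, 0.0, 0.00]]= z @ [[0.00, 0.00, -0.00]]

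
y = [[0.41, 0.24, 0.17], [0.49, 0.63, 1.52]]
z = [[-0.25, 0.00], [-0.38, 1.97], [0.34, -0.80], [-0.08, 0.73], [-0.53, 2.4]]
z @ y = [[-0.10,-0.06,-0.04],[0.81,1.15,2.93],[-0.25,-0.42,-1.16],[0.32,0.44,1.1],[0.96,1.38,3.56]]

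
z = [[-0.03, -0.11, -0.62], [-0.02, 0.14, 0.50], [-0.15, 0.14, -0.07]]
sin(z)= [[-0.03, -0.11, -0.60], [-0.02, 0.14, 0.49], [-0.15, 0.14, -0.07]]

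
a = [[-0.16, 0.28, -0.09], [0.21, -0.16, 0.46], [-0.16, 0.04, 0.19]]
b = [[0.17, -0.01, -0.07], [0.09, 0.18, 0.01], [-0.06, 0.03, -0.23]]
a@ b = [[0.0, 0.05, 0.03],[-0.01, -0.02, -0.12],[-0.04, 0.01, -0.03]]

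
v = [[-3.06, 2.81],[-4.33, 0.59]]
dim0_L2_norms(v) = [5.3, 2.87]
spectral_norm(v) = 5.75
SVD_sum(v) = [[-3.60,1.61],[-3.83,1.72]] + [[0.54, 1.2], [-0.50, -1.13]]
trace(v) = -2.47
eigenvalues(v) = [(-1.23+2.97j), (-1.23-2.97j)]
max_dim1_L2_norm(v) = 4.37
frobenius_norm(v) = 6.03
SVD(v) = [[-0.69, -0.73], [-0.73, 0.69]] @ diag([5.7545050128535875, 1.8006587841795385]) @ [[0.91, -0.41], [-0.41, -0.91]]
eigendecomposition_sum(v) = [[(-1.53+1.11j), (1.41+0.58j)],[(-2.16-0.9j), 0.30+1.87j]] + [[(-1.53-1.11j), 1.41-0.58j], [(-2.16+0.9j), 0.29-1.87j]]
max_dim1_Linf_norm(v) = 4.33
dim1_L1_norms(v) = [5.87, 4.92]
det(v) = 10.36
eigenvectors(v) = [[-0.33+0.53j, (-0.33-0.53j)], [-0.78+0.00j, -0.78-0.00j]]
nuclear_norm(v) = 7.56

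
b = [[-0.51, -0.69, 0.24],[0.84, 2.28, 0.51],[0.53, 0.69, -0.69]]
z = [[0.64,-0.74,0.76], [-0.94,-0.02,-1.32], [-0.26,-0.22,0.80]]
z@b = [[-0.55, -1.6, -0.75],[-0.24, -0.31, 0.68],[0.37, 0.23, -0.73]]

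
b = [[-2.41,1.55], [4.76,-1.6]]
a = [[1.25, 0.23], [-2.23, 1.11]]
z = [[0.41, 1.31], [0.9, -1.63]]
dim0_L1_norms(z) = [1.31, 2.94]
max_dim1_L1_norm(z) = 2.53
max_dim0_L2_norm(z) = 2.09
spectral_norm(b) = 5.75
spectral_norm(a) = 2.71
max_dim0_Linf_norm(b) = 4.76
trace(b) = -4.01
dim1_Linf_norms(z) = [1.31, 1.63]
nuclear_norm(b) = 6.36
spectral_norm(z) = 2.15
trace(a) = 2.36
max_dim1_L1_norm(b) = 6.36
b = z @ a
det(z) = -1.85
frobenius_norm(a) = 2.80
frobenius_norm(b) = 5.78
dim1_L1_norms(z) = [1.72, 2.53]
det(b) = -3.52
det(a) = 1.90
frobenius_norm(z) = 2.31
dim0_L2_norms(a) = [2.56, 1.13]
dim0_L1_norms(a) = [3.48, 1.34]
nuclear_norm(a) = 3.41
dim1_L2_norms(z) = [1.37, 1.86]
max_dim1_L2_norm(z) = 1.86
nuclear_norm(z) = 3.01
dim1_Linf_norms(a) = [1.25, 2.23]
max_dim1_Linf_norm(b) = 4.76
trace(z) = -1.22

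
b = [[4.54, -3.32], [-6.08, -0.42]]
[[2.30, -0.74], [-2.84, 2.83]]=b@[[0.47, -0.44], [-0.05, -0.38]]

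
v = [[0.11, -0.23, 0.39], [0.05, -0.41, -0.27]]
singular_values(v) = [0.49, 0.46]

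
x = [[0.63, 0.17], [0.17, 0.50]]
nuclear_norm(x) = 1.13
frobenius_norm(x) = 0.84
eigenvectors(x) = [[0.82, -0.57],[0.57, 0.82]]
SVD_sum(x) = [[0.51,0.35], [0.35,0.24]] + [[0.12, -0.18], [-0.18, 0.26]]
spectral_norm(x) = 0.75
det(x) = 0.29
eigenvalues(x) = [0.75, 0.38]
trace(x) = 1.13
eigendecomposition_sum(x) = [[0.51, 0.35],  [0.35, 0.24]] + [[0.12, -0.18], [-0.18, 0.26]]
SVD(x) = [[-0.82, -0.57], [-0.57, 0.82]] @ diag([0.747002747232013, 0.382997252767987]) @ [[-0.82, -0.57], [-0.57, 0.82]]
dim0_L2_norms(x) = [0.65, 0.53]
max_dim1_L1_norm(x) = 0.8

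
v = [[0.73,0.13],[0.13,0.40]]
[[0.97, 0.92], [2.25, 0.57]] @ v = [[0.83, 0.49], [1.72, 0.52]]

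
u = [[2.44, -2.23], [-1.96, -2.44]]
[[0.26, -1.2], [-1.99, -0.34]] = u @ [[0.49, -0.21], [0.42, 0.31]]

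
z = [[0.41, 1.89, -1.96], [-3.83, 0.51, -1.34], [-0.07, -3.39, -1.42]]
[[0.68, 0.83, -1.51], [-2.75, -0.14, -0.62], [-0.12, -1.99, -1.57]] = z @ [[0.77, 0.07, -0.12], [0.07, 0.54, 0.11], [-0.12, 0.11, 0.85]]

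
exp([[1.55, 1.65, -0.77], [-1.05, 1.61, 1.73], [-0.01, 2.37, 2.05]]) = [[1.32, 6.66, 2.95], [-8.53, 16.70, 20.04], [-9.16, 23.36, 27.39]]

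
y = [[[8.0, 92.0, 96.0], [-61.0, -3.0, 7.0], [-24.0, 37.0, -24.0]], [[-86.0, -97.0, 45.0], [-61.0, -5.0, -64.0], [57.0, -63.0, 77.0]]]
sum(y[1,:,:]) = -197.0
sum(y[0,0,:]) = 196.0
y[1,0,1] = -97.0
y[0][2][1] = 37.0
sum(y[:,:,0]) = -167.0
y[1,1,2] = -64.0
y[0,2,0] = -24.0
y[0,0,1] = 92.0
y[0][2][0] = -24.0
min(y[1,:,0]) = -86.0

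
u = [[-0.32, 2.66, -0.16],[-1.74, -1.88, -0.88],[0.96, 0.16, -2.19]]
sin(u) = [[-2.66, 2.53, -1.70], [-2.24, -4.14, 0.46], [0.53, 1.68, -1.02]]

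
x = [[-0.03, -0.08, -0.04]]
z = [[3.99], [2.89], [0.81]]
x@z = [[-0.38]]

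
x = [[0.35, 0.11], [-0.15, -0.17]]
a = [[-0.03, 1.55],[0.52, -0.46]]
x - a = [[0.38, -1.44], [-0.67, 0.29]]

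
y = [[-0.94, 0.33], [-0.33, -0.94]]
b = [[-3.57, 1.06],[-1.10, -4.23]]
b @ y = [[3.01, -2.17],[2.43, 3.61]]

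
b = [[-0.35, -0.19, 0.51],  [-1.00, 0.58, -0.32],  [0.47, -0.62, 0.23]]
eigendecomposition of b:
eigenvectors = [[(0.29+0j), (-0.62+0.09j), -0.62-0.09j], [(-0.75+0j), -0.73+0.00j, (-0.73-0j)], [0.60+0.00j, (-0.25-0.1j), (-0.25+0.1j)]]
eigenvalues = [(1.22+0j), (-0.38+0.08j), (-0.38-0.08j)]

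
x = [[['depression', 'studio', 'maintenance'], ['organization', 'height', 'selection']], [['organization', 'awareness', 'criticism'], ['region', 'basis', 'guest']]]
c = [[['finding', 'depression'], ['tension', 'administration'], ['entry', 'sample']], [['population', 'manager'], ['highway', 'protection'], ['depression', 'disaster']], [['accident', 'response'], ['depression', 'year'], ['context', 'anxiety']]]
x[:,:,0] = [['depression', 'organization'], ['organization', 'region']]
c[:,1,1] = ['administration', 'protection', 'year']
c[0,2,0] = 'entry'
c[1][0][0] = 'population'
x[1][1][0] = 'region'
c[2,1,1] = 'year'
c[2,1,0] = 'depression'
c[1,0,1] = 'manager'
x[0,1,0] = 'organization'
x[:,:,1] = [['studio', 'height'], ['awareness', 'basis']]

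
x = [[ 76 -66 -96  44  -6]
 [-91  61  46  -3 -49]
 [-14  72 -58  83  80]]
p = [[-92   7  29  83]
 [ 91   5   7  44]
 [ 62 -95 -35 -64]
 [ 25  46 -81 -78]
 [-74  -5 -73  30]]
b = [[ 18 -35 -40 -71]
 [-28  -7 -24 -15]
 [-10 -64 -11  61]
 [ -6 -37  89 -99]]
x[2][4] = 80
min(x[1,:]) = -91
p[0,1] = 7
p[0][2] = 29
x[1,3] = -3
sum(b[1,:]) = -74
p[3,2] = -81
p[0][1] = 7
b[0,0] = 18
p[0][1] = 7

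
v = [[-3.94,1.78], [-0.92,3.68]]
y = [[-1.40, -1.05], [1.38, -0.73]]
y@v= [[6.48, -6.36], [-4.77, -0.23]]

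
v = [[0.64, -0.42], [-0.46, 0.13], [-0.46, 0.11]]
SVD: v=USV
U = [[-0.75, -0.65], [0.47, -0.48], [0.46, -0.59]]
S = [1.01, 0.16]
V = [[-0.9, 0.43], [0.43, 0.9]]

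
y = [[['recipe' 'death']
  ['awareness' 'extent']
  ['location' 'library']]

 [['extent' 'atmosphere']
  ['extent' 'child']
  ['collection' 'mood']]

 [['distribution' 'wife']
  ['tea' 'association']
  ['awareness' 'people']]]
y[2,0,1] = 'wife'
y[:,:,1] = [['death', 'extent', 'library'], ['atmosphere', 'child', 'mood'], ['wife', 'association', 'people']]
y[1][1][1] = 'child'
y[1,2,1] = 'mood'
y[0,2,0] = 'location'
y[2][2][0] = 'awareness'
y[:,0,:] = [['recipe', 'death'], ['extent', 'atmosphere'], ['distribution', 'wife']]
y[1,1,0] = 'extent'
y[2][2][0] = 'awareness'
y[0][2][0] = 'location'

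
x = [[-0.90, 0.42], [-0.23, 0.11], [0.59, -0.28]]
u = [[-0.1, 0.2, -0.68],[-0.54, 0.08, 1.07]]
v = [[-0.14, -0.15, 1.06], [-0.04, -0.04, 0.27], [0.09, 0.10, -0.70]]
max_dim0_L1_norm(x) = 1.72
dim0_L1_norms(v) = [0.27, 0.29, 2.03]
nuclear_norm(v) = 1.33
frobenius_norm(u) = 1.40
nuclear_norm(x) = 1.22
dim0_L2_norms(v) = [0.17, 0.18, 1.3]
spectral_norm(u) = 1.34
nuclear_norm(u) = 1.75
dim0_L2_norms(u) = [0.55, 0.22, 1.27]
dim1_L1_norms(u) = [0.98, 1.69]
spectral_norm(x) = 1.22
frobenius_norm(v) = 1.32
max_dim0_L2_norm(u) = 1.27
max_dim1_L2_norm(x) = 0.99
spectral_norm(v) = 1.32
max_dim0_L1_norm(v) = 2.03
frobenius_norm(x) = 1.22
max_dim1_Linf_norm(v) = 1.06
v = x @ u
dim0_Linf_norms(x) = [0.9, 0.42]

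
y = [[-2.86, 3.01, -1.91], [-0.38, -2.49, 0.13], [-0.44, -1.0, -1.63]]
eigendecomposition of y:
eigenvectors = [[(0.18-0.4j), 0.18+0.40j, -0.24+0.00j], [0.52-0.04j, 0.52+0.04j, (0.47+0j)], [0.73+0.00j, (0.73-0j), 0.85+0.00j]]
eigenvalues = [(-2.46+0.3j), (-2.46-0.3j), (-2.06+0j)]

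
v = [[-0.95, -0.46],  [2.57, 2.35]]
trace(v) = 1.40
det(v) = -1.05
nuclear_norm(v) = 3.92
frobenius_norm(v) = 3.64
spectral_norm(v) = 3.63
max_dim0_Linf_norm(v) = 2.57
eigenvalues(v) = [-0.54, 1.94]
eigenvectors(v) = [[-0.75, 0.16], [0.66, -0.99]]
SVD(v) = [[-0.28, 0.96], [0.96, 0.28]] @ diag([3.6273489798232923, 0.28955030404909216]) @ [[0.75, 0.66], [-0.66, 0.75]]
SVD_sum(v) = [[-0.77, -0.67], [2.62, 2.29]] + [[-0.18,0.21], [-0.05,0.06]]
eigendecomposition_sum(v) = [[-0.63, -0.10], [0.56, 0.09]] + [[-0.32,-0.36], [2.01,2.26]]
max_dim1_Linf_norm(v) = 2.57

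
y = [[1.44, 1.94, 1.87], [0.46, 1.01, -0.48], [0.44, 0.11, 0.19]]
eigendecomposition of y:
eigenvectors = [[-0.95, -0.81, 0.69], [-0.25, 0.38, -0.61], [-0.20, 0.45, 0.39]]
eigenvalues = [2.36, -0.51, 0.8]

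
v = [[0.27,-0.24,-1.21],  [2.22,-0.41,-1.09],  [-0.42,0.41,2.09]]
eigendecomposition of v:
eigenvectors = [[0.1,  0.11,  -0.38], [0.98,  0.98,  -0.66], [-0.17,  -0.17,  0.65]]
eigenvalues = [0.0, 0.04, 1.91]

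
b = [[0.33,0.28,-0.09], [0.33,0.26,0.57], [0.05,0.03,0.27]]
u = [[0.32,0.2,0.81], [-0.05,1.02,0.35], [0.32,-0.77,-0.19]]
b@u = [[0.06, 0.42, 0.38], [0.28, -0.11, 0.25], [0.10, -0.17, -0.0]]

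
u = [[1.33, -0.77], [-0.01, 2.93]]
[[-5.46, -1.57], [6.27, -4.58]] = u @ [[-2.87, -2.09], [2.13, -1.57]]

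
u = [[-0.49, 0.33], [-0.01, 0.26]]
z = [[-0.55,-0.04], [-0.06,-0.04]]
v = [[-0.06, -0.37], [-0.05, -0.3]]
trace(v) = -0.36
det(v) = -0.00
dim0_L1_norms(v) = [0.11, 0.67]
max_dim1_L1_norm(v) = 0.43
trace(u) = -0.23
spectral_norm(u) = 0.61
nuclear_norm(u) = 0.82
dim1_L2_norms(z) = [0.55, 0.07]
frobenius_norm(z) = 0.56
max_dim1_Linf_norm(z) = 0.55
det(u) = -0.12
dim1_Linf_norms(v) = [0.37, 0.3]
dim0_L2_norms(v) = [0.08, 0.48]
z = v + u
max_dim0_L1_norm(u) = 0.59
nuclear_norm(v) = 0.48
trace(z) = -0.59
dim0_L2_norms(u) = [0.49, 0.42]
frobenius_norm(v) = 0.48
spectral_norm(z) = 0.56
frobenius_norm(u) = 0.65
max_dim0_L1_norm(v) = 0.67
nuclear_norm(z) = 0.59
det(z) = 0.02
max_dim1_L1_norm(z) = 0.59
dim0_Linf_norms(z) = [0.55, 0.04]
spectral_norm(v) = 0.48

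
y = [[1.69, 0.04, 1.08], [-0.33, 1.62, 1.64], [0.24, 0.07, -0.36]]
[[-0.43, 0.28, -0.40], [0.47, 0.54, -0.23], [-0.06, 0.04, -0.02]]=y @ [[-0.28,0.13,-0.18], [0.2,0.32,-0.09], [0.03,0.04,-0.09]]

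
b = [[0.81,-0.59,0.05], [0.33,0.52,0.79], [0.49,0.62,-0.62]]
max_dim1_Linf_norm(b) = 0.81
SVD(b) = [[0.01, -1.0, 0.01], [-0.53, -0.01, -0.85], [0.85, 0.01, -0.53]] @ diag([1.0062206246394085, 1.0033439938720734, 0.9999104382449038]) @ [[0.25,0.24,-0.94], [-0.81,0.59,-0.07], [-0.53,-0.77,-0.34]]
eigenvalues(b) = [(0.86+0.52j), (0.86-0.52j), (-1.01+0j)]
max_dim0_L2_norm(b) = 1.01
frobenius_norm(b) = 1.74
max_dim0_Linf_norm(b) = 0.81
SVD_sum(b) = [[0.0, 0.00, -0.01], [-0.13, -0.13, 0.50], [0.21, 0.20, -0.80]] + [[0.81, -0.59, 0.07], [0.01, -0.01, 0.0], [-0.01, 0.0, -0.0]] + [[-0.0,-0.01,-0.0], [0.45,0.66,0.29], [0.28,0.41,0.18]]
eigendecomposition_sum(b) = [[0.42+0.25j,-0.26+0.36j,-0.05+0.22j],[(0.2-0.4j),0.35+0.21j,(0.2+0.03j)],[0.17-0.14j,0.12+0.17j,(0.09+0.05j)]] + [[(0.42-0.25j),-0.26-0.36j,(-0.05-0.22j)], [0.20+0.40j,0.35-0.21j,0.20-0.03j], [(0.17+0.14j),(0.12-0.17j),0.09-0.05j]] + [[-0.03+0.00j, (-0.07-0j), 0.15-0.00j], [(-0.07+0j), -0.18-0.00j, 0.38-0.00j], [0.15-0.00j, (0.38+0j), (-0.8+0j)]]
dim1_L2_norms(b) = [1.0, 1.0, 1.0]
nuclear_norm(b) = 3.01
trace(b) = 0.71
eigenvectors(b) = [[0.70+0.00j, (0.7-0j), -0.16+0.00j], [(-0.05-0.64j), (-0.05+0.64j), (-0.43+0j)], [0.11-0.30j, 0.11+0.30j, 0.89+0.00j]]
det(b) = -1.01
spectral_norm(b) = 1.01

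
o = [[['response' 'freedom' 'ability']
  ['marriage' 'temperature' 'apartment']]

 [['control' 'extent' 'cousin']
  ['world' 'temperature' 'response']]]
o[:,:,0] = [['response', 'marriage'], ['control', 'world']]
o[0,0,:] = ['response', 'freedom', 'ability']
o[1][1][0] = 'world'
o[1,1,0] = 'world'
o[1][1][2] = 'response'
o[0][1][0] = 'marriage'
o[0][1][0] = 'marriage'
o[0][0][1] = 'freedom'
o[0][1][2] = 'apartment'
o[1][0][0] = 'control'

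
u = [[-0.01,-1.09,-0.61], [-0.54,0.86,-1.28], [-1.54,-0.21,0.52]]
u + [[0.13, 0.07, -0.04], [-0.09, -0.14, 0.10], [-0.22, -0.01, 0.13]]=[[0.12, -1.02, -0.65],[-0.63, 0.72, -1.18],[-1.76, -0.22, 0.65]]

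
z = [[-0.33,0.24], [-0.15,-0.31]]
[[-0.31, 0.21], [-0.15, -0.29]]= z @ [[0.95, 0.02], [0.02, 0.92]]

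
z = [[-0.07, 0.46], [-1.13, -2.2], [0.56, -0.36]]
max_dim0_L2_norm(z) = 2.28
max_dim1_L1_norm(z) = 3.33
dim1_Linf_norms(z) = [0.46, 2.2, 0.56]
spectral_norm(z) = 2.50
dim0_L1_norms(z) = [1.76, 3.02]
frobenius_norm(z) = 2.60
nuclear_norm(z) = 3.22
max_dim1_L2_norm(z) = 2.47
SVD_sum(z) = [[0.17, 0.35], [-1.07, -2.23], [-0.04, -0.07]] + [[-0.24, 0.11], [-0.06, 0.03], [0.60, -0.29]]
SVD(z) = [[0.15, 0.37], [-0.99, 0.09], [-0.03, -0.93]] @ diag([2.503397051441023, 0.7138649752133761]) @ [[0.43, 0.9], [-0.9, 0.43]]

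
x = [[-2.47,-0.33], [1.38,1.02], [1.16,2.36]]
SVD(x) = [[-0.59, -0.73], [0.47, 0.02], [0.65, -0.68]] @ diag([3.628609011643231, 1.7038182534007356]) @ [[0.79, 0.61],[0.61, -0.79]]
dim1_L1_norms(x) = [2.8, 2.4, 3.52]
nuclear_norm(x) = 5.33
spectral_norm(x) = 3.63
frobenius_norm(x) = 4.01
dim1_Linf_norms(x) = [2.47, 1.38, 2.36]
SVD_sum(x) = [[-1.71, -1.32], [1.36, 1.05], [1.87, 1.44]] + [[-0.76, 0.99], [0.02, -0.03], [-0.71, 0.92]]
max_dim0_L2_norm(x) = 3.06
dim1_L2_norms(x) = [2.49, 1.72, 2.63]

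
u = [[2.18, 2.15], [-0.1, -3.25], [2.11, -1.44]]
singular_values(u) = [4.21, 2.96]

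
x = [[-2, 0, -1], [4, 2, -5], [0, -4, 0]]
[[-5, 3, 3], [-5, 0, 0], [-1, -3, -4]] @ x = [[22, -6, -10], [10, 0, 5], [-10, 10, 16]]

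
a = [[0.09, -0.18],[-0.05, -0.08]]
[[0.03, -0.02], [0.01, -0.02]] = a@[[0.07,0.11], [-0.15,0.14]]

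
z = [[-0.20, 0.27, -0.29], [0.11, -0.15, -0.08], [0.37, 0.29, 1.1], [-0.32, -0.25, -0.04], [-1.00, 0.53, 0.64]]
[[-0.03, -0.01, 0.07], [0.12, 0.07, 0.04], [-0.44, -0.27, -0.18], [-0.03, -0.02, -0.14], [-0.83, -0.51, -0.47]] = z @ [[0.38, 0.24, 0.35], [-0.31, -0.17, 0.17], [-0.45, -0.28, -0.33]]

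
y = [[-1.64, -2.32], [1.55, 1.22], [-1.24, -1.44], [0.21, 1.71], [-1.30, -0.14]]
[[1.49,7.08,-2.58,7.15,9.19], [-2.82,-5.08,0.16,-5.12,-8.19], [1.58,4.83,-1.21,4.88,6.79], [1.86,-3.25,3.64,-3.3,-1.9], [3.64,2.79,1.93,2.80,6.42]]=y @ [[-2.96, -1.97, -1.74, -1.97, -4.88], [1.45, -1.66, 2.34, -1.69, -0.51]]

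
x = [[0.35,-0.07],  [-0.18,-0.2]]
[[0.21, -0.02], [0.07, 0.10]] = x @ [[0.45, -0.13], [-0.75, -0.38]]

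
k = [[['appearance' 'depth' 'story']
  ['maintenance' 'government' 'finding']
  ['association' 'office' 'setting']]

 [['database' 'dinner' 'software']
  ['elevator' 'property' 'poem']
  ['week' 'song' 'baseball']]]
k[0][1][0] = 'maintenance'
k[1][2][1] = 'song'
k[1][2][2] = 'baseball'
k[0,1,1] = 'government'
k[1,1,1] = 'property'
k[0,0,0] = 'appearance'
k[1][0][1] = 'dinner'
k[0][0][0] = 'appearance'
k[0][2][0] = 'association'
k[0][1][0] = 'maintenance'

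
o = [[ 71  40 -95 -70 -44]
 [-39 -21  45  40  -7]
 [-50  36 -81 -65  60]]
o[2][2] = -81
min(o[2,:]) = -81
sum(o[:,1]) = 55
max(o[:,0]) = 71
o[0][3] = -70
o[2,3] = -65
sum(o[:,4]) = 9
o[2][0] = -50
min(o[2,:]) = -81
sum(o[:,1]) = 55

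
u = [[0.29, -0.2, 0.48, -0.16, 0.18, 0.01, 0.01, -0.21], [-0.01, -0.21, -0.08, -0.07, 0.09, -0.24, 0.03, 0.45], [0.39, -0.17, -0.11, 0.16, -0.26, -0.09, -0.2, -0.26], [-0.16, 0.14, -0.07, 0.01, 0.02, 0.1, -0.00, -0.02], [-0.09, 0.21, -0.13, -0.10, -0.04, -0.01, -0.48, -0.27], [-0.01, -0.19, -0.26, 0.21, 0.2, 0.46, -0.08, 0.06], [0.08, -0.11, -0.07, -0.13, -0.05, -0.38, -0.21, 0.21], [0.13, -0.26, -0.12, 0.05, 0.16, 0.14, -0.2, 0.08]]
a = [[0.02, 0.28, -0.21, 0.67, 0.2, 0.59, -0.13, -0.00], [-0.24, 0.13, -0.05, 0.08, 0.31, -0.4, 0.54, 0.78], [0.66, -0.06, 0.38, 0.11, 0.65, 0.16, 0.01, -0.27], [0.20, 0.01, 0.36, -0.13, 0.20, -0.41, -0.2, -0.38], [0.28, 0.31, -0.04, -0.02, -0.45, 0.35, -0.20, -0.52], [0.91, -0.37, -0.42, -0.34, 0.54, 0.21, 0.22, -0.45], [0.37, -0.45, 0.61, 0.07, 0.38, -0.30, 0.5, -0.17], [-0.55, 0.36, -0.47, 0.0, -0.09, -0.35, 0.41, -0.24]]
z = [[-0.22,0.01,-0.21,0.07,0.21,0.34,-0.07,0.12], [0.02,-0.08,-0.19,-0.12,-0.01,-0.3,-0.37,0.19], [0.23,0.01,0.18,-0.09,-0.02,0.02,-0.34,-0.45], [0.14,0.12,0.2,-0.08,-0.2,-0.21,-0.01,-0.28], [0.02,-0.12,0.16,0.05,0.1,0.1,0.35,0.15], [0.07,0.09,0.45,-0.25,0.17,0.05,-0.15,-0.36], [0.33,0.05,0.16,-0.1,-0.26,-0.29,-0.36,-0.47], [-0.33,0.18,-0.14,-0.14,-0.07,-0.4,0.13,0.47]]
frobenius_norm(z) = 1.78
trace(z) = 0.06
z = a @ u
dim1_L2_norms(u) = [0.68, 0.57, 0.63, 0.25, 0.62, 0.64, 0.52, 0.44]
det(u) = -0.00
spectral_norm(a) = 1.86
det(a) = -0.05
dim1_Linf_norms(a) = [0.67, 0.78, 0.66, 0.41, 0.52, 0.91, 0.61, 0.55]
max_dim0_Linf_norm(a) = 0.91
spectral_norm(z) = 1.32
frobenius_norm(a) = 2.97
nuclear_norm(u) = 3.50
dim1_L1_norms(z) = [1.25, 1.28, 1.34, 1.24, 1.05, 1.59, 2.02, 1.86]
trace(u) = 0.27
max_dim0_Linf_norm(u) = 0.48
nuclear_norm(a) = 7.16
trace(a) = 0.42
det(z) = 0.00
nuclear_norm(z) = 3.56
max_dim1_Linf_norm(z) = 0.47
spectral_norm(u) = 0.80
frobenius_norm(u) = 1.58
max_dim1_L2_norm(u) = 0.68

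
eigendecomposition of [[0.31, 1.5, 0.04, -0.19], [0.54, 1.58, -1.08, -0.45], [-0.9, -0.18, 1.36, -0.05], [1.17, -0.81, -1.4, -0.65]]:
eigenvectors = [[-0.46+0.00j,-0.65+0.00j,(-0.65-0j),-0.09+0.00j],  [(-0.72+0j),-0.05-0.15j,(-0.05+0.15j),0.20+0.00j],  [0.48+0.00j,-0.51-0.30j,-0.51+0.30j,0j],  [-0.20+0.00j,0.17+0.40j,0.17-0.40j,0.98+0.00j]]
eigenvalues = [(2.52+0j), (0.5+0.49j), (0.5-0.49j), (-0.92+0j)]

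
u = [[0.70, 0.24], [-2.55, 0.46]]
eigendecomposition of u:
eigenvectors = [[(-0.04-0.29j), (-0.04+0.29j)], [0.96+0.00j, (0.96-0j)]]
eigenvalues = [(0.58+0.77j), (0.58-0.77j)]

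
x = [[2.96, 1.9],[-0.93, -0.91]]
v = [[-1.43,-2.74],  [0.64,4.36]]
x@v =[[-3.02, 0.17], [0.75, -1.42]]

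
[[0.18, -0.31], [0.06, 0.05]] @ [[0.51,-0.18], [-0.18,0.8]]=[[0.15, -0.28], [0.02, 0.03]]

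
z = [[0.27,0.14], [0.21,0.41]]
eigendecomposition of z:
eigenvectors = [[-0.77, -0.48], [0.64, -0.88]]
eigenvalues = [0.15, 0.53]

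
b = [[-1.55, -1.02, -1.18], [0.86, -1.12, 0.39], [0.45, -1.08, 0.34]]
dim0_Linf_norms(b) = [1.55, 1.12, 1.18]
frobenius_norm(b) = 2.91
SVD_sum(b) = [[-1.68, -0.45, -1.21], [0.53, 0.14, 0.38], [0.26, 0.07, 0.18]] + [[0.13, -0.58, 0.04], [0.28, -1.27, 0.08], [0.25, -1.14, 0.07]] + [[0.01, 0.0, -0.01],[0.05, 0.01, -0.07],[-0.06, -0.01, 0.08]]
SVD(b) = [[-0.94, -0.32, -0.09], [0.30, -0.7, -0.64], [0.14, -0.63, 0.76]] @ diag([2.2451374090154412, 1.8458428639400422, 0.1346184841730797]) @ [[0.79, 0.21, 0.57], [-0.21, 0.97, -0.06], [-0.57, -0.07, 0.82]]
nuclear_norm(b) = 4.23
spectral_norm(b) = 2.25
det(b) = 0.56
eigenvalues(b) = [(-1.25+1.24j), (-1.25-1.24j), (0.18+0j)]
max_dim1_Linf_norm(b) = 1.55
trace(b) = -2.33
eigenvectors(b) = [[(-0.76+0j), (-0.76-0j), -0.52+0.00j], [(0.17+0.5j), 0.17-0.50j, -0.09+0.00j], [(0.04+0.37j), 0.04-0.37j, (0.85+0j)]]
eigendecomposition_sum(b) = [[-0.78+0.39j, (-0.55-1.06j), (-0.54+0.13j)], [(0.43+0.42j), -0.57+0.59j, (0.2+0.33j)], [0.23+0.36j, (-0.48+0.32j), 0.09+0.26j]] + [[-0.78-0.39j, -0.55+1.06j, (-0.54-0.13j)], [0.43-0.42j, (-0.57-0.59j), (0.2-0.33j)], [(0.23-0.36j), (-0.48-0.32j), (0.09-0.26j)]] + [[0.01+0.00j,0.07-0.00j,(-0.1+0j)], [0j,(0.01-0j),-0.02+0.00j], [(-0.02-0j),-0.12+0.00j,(0.16-0j)]]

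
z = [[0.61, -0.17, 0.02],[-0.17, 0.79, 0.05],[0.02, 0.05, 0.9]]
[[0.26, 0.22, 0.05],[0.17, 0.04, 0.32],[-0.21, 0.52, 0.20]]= z @[[0.54,0.36,0.19], [0.35,0.09,0.43], [-0.27,0.57,0.19]]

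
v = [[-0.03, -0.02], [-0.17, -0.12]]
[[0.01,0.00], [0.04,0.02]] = v @ [[-0.2, -0.04], [-0.05, -0.13]]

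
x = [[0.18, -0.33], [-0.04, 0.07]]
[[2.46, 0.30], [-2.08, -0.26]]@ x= [[0.43,  -0.79], [-0.36,  0.67]]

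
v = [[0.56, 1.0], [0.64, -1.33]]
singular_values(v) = [1.68, 0.83]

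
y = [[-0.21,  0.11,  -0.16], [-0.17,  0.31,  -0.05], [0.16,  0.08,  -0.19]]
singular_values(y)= [0.43, 0.26, 0.15]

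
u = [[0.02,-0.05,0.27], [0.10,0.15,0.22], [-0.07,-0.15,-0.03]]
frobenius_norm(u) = 0.43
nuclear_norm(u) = 0.59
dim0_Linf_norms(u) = [0.1, 0.15, 0.27]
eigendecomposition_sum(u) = [[(-0+0j), 0j, 0.00-0.00j], [0.00-0.00j, -0.00-0.00j, -0.00+0.00j], [-0j, -0.00-0.00j, -0.00+0.00j]] + [[0.01+0.06j, (-0.03+0.1j), 0.13+0.07j],[(0.05+0.01j), 0.08+0.06j, (0.11-0.08j)],[-0.04+0.02j, (-0.07+0.01j), -0.01+0.11j]] + [[0.01-0.06j, -0.03-0.10j, 0.13-0.07j], [0.05-0.01j, 0.08-0.06j, (0.11+0.08j)], [-0.04-0.02j, (-0.07-0.01j), (-0.01-0.11j)]]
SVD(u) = [[-0.63, 0.67, -0.39],[-0.73, -0.35, 0.58],[0.25, 0.66, 0.71]] @ diag([0.373394986215356, 0.2134855637087983, 0.00031361946814834215]) @ [[-0.28,-0.31,-0.91], [-0.32,-0.86,0.39], [0.91,-0.4,-0.14]]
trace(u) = 0.14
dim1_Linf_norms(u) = [0.27, 0.22, 0.15]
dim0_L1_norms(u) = [0.19, 0.35, 0.52]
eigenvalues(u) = [(-0+0j), (0.07+0.22j), (0.07-0.22j)]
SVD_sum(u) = [[0.07, 0.07, 0.21], [0.08, 0.09, 0.25], [-0.03, -0.03, -0.08]] + [[-0.05, -0.12, 0.06], [0.02, 0.06, -0.03], [-0.04, -0.12, 0.05]] + [[-0.0,0.00,0.00], [0.00,-0.0,-0.00], [0.00,-0.00,-0.00]]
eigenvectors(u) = [[0.91+0.00j, 0.65+0.00j, 0.65-0.00j], [(-0.4+0j), 0.24-0.54j, 0.24+0.54j], [-0.14+0.00j, (0.17+0.44j), 0.17-0.44j]]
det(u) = -0.00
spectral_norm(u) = 0.37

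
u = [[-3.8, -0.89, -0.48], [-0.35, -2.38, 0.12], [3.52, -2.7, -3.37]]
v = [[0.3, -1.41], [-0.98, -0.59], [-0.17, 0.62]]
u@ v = [[-0.19, 5.59], [2.21, 1.97], [4.27, -5.46]]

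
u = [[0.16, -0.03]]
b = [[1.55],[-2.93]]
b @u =[[0.25, -0.05], [-0.47, 0.09]]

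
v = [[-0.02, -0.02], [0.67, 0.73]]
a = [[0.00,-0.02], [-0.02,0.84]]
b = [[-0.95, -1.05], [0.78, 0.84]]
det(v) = -0.00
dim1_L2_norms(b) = [1.42, 1.15]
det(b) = 0.02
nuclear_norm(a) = 0.84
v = a @ b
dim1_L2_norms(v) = [0.03, 0.99]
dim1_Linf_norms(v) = [0.02, 0.73]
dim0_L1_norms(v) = [0.69, 0.75]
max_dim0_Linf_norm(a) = 0.84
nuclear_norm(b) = 1.83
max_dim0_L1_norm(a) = 0.86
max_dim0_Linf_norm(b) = 1.05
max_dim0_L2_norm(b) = 1.34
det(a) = -0.00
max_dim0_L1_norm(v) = 0.75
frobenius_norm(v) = 0.99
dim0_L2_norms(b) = [1.23, 1.34]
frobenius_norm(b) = 1.82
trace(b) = -0.11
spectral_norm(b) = 1.82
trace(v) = 0.71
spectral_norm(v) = 0.99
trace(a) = 0.84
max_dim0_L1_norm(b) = 1.89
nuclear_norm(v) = 0.99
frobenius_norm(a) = 0.84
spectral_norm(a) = 0.84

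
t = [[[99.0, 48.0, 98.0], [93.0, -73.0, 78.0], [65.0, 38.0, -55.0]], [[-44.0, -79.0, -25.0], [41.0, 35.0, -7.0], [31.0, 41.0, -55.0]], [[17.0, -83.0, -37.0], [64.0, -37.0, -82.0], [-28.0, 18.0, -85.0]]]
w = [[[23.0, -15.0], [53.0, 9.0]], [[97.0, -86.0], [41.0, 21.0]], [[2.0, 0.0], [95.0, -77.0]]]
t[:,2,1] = [38.0, 41.0, 18.0]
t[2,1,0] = 64.0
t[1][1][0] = 41.0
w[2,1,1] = -77.0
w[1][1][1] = 21.0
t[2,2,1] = 18.0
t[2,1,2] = -82.0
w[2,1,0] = 95.0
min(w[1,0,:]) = -86.0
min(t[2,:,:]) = -85.0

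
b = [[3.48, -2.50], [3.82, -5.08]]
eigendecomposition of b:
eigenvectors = [[0.88, 0.33], [0.47, 0.95]]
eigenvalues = [2.16, -3.76]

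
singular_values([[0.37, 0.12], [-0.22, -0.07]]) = [0.45, 0.0]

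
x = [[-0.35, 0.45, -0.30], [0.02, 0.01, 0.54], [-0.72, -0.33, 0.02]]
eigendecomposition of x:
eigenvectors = [[-0.76+0.00j, 0.31+0.19j, (0.31-0.19j)], [0.38+0.00j, (-0.26+0.6j), (-0.26-0.6j)], [-0.53+0.00j, (-0.67+0j), -0.67-0.00j]]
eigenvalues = [(-0.78+0j), (0.23+0.5j), (0.23-0.5j)]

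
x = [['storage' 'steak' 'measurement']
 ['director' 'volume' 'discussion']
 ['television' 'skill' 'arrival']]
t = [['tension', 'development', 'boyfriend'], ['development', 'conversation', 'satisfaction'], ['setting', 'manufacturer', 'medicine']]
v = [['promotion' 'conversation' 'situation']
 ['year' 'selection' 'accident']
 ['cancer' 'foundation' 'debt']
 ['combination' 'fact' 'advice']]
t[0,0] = 'tension'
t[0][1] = 'development'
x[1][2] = 'discussion'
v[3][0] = 'combination'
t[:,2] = ['boyfriend', 'satisfaction', 'medicine']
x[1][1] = 'volume'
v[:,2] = ['situation', 'accident', 'debt', 'advice']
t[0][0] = 'tension'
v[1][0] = 'year'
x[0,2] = 'measurement'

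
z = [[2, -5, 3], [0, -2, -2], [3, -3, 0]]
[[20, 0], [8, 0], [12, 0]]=z@[[0, 0], [-4, 0], [0, 0]]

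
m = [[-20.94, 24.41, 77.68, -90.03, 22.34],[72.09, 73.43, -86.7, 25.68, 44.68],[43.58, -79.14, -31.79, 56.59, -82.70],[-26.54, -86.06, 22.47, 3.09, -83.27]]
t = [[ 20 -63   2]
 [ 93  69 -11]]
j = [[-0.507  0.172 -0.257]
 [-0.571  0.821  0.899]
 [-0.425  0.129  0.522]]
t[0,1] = -63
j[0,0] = -0.507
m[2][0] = 43.58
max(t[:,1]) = 69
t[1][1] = 69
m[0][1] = 24.41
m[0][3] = -90.03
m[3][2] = 22.47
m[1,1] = 73.43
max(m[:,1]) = 73.43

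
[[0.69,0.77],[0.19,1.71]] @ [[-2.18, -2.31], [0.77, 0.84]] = [[-0.91, -0.95], [0.90, 1.00]]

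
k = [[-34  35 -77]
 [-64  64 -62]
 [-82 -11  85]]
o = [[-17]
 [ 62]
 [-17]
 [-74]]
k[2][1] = -11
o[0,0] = -17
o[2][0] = -17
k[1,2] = -62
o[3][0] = -74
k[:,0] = [-34, -64, -82]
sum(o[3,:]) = -74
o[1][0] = 62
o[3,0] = -74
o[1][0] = 62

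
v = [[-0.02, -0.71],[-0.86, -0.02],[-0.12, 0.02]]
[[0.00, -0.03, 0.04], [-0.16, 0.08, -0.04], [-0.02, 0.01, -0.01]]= v @ [[0.19, -0.09, 0.05], [-0.01, 0.05, -0.06]]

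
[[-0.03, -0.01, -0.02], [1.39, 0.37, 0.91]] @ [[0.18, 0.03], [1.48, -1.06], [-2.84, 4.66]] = [[0.04, -0.08],[-1.79, 3.89]]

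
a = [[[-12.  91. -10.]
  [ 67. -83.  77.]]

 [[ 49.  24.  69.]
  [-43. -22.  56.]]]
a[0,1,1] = -83.0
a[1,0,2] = 69.0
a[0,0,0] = -12.0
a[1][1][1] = -22.0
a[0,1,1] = -83.0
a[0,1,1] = -83.0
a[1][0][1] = 24.0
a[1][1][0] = -43.0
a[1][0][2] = 69.0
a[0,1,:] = [67.0, -83.0, 77.0]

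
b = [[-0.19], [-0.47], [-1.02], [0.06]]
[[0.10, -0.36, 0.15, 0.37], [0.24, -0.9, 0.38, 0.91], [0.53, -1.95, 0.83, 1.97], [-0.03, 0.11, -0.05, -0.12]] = b @ [[-0.52, 1.91, -0.81, -1.93]]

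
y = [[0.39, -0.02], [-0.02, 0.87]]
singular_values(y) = [0.87, 0.39]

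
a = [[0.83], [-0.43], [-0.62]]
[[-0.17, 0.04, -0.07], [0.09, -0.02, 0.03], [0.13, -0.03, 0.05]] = a @ [[-0.21, 0.05, -0.08]]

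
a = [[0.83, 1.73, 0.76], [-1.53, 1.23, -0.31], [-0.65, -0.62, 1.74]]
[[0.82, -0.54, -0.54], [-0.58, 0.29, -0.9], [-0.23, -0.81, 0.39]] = a@[[0.50, -0.11, 0.19], [0.18, -0.03, -0.46], [0.12, -0.52, 0.13]]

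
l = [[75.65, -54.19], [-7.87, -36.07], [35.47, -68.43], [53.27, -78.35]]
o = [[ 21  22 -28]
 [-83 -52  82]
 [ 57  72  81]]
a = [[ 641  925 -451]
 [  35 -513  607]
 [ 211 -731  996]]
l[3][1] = -78.35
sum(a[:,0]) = 887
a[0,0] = 641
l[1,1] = -36.07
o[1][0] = -83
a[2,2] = 996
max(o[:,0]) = 57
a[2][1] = -731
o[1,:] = [-83, -52, 82]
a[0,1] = 925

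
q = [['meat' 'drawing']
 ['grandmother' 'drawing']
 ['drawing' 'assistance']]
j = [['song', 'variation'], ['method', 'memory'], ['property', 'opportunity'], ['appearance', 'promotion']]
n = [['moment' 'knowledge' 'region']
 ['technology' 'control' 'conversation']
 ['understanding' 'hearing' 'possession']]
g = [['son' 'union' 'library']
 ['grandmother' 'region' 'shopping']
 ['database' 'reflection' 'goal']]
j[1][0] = 'method'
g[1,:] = ['grandmother', 'region', 'shopping']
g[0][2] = 'library'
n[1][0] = 'technology'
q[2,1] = 'assistance'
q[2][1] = 'assistance'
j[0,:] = ['song', 'variation']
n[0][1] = 'knowledge'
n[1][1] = 'control'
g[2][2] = 'goal'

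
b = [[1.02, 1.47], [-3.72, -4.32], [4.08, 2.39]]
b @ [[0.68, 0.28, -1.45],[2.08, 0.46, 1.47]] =[[3.75, 0.96, 0.68], [-11.52, -3.03, -0.96], [7.75, 2.24, -2.40]]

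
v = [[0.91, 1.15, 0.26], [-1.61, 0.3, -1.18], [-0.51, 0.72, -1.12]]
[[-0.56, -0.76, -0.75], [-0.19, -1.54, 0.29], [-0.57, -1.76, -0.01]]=v@[[-0.21, 0.11, -0.04], [-0.40, -0.95, -0.55], [0.35, 0.91, -0.33]]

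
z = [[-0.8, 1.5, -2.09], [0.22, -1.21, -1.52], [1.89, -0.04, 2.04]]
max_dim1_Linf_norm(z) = 2.09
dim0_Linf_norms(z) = [1.89, 1.5, 2.09]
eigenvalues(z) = [(0.96+1.77j), (0.96-1.77j), (-1.89+0j)]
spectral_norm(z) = 3.75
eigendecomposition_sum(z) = [[-0.18+0.98j, 0.26+0.45j, -1.12+0.69j], [(-0.2+0.49j), (0.09+0.26j), -0.66+0.24j], [0.84-0.32j, (0.22-0.41j), 1.06+0.53j]] + [[-0.18-0.98j, 0.26-0.45j, (-1.12-0.69j)], [(-0.2-0.49j), (0.09-0.26j), (-0.66-0.24j)], [(0.84+0.32j), 0.22+0.41j, (1.06-0.53j)]] + [[-0.44+0.00j, (0.97-0j), 0.14-0.00j], [0.63-0.00j, (-1.38+0j), -0.20+0.00j], [(0.22-0j), -0.48+0.00j, -0.07+0.00j]]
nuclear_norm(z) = 6.73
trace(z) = 0.03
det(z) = -7.72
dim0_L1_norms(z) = [2.91, 2.75, 5.65]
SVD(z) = [[-0.65,  0.48,  0.58], [-0.26,  -0.86,  0.43], [0.71,  0.13,  0.69]] @ diag([3.750539103460175, 1.8866114062555455, 1.0910792066585315]) @ [[0.48, -0.19, 0.86], [-0.17, 0.94, 0.30], [0.86, 0.3, -0.42]]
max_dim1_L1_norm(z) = 4.39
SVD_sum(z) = [[-1.18,0.46,-2.1], [-0.47,0.18,-0.83], [1.29,-0.5,2.28]] + [[-0.16, 0.86, 0.28], [0.28, -1.53, -0.49], [-0.04, 0.23, 0.07]] + [[0.54, 0.19, -0.27], [0.40, 0.14, -0.2], [0.65, 0.22, -0.32]]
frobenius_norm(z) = 4.34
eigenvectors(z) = [[-0.69+0.00j, -0.69-0.00j, (0.55+0j)], [-0.36-0.08j, -0.36+0.08j, (-0.79+0j)], [0.32+0.53j, 0.32-0.53j, -0.27+0.00j]]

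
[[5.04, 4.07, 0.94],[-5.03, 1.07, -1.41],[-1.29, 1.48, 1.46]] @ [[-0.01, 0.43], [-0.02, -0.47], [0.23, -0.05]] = [[0.08, 0.21], [-0.3, -2.60], [0.32, -1.32]]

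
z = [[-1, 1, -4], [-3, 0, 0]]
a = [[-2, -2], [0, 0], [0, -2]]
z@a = [[2, 10], [6, 6]]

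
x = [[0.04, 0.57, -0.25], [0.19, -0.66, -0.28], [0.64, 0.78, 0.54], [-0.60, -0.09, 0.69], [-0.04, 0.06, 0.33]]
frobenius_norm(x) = 1.79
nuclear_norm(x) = 2.97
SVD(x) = [[-0.3,0.28,0.64], [0.46,0.25,-0.55], [-0.83,0.09,-0.51], [-0.01,-0.89,0.05], [-0.13,-0.26,-0.17]] @ diag([1.3279276731958043, 1.034466072626714, 0.6111366781212196]) @ [[-0.33,-0.85,-0.41],  [0.63,0.12,-0.76],  [-0.7,0.52,-0.50]]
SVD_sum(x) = [[0.13, 0.33, 0.16], [-0.2, -0.52, -0.25], [0.37, 0.93, 0.45], [0.00, 0.01, 0.0], [0.06, 0.15, 0.07]] + [[0.18,0.03,-0.22], [0.16,0.03,-0.19], [0.06,0.01,-0.07], [-0.58,-0.11,0.70], [-0.17,-0.03,0.21]] + [[-0.27, 0.2, -0.19], [0.23, -0.17, 0.17], [0.22, -0.16, 0.15], [-0.02, 0.02, -0.01], [0.07, -0.05, 0.05]]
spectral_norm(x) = 1.33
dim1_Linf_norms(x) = [0.57, 0.66, 0.78, 0.69, 0.33]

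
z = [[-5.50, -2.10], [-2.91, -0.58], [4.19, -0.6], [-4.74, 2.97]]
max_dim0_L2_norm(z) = 8.87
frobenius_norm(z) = 9.63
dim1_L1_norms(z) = [7.6, 3.49, 4.79, 7.71]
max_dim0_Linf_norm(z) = 5.5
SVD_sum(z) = [[-5.38, 0.28], [-2.87, 0.15], [4.21, -0.22], [-4.88, 0.25]] + [[-0.12, -2.38], [-0.04, -0.73], [-0.02, -0.38], [0.14, 2.72]]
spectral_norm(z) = 8.88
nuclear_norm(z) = 12.59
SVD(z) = [[-0.61, -0.64], [-0.32, -0.2], [0.47, -0.10], [-0.55, 0.73]] @ diag([8.883405845934258, 3.7086656059047796]) @ [[1.00, -0.05],  [0.05, 1.00]]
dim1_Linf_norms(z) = [5.5, 2.91, 4.19, 4.74]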